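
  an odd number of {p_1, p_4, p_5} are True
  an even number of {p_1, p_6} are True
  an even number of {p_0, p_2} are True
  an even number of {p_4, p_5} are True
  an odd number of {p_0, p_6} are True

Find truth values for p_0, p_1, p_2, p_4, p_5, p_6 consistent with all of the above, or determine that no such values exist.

p_0 = False; p_1 = True; p_2 = False; p_4 = True; p_5 = True; p_6 = True

{p_1, p_4, p_5}: 3 true → odd ✓
{p_1, p_6}: 2 true → even ✓
{p_0, p_2}: 0 true → even ✓
{p_4, p_5}: 2 true → even ✓
{p_0, p_6}: 1 true → odd ✓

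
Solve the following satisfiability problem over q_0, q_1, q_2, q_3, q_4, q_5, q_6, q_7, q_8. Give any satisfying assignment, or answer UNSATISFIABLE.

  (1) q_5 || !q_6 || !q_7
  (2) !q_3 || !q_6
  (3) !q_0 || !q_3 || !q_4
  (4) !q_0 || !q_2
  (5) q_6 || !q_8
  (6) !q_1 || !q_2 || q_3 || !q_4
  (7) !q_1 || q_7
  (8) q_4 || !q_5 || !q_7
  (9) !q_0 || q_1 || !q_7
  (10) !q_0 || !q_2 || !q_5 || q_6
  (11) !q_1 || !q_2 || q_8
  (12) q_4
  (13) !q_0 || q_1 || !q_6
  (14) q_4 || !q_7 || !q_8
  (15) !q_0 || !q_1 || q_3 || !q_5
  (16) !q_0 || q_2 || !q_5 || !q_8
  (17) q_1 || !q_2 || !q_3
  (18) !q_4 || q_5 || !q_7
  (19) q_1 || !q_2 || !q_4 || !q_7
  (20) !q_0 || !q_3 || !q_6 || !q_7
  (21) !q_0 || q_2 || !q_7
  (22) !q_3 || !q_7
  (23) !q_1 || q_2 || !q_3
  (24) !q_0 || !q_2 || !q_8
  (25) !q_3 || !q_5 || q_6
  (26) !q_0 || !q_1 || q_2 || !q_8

Unit clause (q_4) forces q_4 = True.
Set q_0 = False.
Set q_1 = False.
Set q_2 = True.
  then (q_1 || !q_2 || !q_3) forces q_3 = False.
  then (q_1 || !q_2 || !q_4 || !q_7) forces q_7 = False.
Set q_5 = True.
Set q_6 = True.
Set q_8 = True.
All clauses satisfied.

q_0 = False, q_1 = False, q_2 = True, q_3 = False, q_4 = True, q_5 = True, q_6 = True, q_7 = False, q_8 = True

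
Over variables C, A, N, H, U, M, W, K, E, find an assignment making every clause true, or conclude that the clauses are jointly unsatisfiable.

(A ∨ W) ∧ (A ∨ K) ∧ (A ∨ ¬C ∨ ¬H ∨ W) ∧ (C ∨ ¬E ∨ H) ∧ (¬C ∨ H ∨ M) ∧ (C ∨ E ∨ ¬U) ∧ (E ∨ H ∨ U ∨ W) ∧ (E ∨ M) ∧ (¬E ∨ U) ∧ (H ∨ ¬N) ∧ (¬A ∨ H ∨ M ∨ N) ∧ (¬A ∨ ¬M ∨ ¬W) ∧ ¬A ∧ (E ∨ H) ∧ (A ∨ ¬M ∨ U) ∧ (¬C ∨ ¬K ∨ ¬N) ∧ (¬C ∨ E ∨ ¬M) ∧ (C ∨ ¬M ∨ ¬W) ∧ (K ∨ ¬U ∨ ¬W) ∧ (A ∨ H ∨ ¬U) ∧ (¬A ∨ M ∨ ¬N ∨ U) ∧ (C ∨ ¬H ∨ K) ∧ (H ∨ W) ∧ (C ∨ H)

C: True; A: False; N: False; H: True; U: True; M: True; W: True; K: True; E: True

Unit clause (¬A) forces A = False.
In (A ∨ W) only W is left, so W = True.
In (A ∨ K) only K is left, so K = True.
Set C = True.
  then (¬C ∨ ¬K ∨ ¬N) forces N = False.
Try H = False:
  (¬C ∨ H ∨ M) forces M = True.
  (E ∨ H) forces E = True.
  (¬E ∨ U) forces U = True.
  clause (A ∨ H ∨ ¬U) is falsified — backtrack.
So H = True.
Set U = True.
Set M = True.
  then (¬C ∨ E ∨ ¬M) forces E = True.
All clauses satisfied.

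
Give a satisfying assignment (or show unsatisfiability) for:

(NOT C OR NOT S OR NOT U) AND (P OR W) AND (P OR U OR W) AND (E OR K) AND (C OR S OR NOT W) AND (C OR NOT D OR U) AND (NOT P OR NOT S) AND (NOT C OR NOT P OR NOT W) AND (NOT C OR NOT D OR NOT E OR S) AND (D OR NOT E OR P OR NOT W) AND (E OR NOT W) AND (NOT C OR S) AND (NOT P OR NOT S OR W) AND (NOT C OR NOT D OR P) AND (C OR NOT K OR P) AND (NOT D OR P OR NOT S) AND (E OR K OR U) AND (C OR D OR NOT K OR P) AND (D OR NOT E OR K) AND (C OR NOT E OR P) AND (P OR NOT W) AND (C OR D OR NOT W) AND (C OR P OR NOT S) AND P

W=F; E=T; D=F; P=T; K=T; U=F; S=F; C=F

Unit clause (P) forces P = True.
In (NOT P OR NOT S) only NOT S is left, so S = False.
In (NOT C OR S) only NOT C is left, so C = False.
In (C OR S OR NOT W) only NOT W is left, so W = False.
Set E = True.
Set D = False.
  then (D OR NOT E OR K) forces K = True.
Set U = False.
All clauses satisfied.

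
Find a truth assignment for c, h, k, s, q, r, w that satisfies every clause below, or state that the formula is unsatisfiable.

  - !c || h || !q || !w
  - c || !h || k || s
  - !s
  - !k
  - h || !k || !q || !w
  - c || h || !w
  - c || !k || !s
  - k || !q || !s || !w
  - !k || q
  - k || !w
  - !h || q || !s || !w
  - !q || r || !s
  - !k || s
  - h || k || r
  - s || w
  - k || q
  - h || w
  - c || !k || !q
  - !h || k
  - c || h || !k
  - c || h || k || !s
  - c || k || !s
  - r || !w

Unsatisfiable — no assignment works.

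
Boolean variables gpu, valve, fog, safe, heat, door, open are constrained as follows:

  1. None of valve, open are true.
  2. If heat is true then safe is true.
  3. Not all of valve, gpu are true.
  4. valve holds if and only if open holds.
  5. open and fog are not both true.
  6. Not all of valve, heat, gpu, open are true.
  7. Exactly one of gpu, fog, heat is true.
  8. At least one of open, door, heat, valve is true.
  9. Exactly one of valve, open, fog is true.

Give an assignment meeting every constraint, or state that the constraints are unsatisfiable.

gpu = False; valve = False; fog = True; safe = False; heat = False; door = True; open = False

  (1) {valve, open}: 0 true — none ✓
  (2) heat=F ⇒ safe: vacuous ✓
  (3) {valve, gpu}: 0/2 true — not all ✓
  (4) valve=F, open=F — same ✓
  (5) open=F, fog=T — not both ✓
  (6) {valve, heat, gpu, open}: 0/4 true — not all ✓
  (7) {gpu, fog, heat}: 1 true — exactly one ✓
  (8) {open, door, heat, valve}: 1 true — at least one ✓
  (9) {valve, open, fog}: 1 true — exactly one ✓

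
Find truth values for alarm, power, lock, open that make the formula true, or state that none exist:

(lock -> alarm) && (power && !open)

alarm: False, power: True, lock: False, open: False

  lock -> alarm = True
  power && !open = True
    !open = True
Both conjuncts True, so the formula holds.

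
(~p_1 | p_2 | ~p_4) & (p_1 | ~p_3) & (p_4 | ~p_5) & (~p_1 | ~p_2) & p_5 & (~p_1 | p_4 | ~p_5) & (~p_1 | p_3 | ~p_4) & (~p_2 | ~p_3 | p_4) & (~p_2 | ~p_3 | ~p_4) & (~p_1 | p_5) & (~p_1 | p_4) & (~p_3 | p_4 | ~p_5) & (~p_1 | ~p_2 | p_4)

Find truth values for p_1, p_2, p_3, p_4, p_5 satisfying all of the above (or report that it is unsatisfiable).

Unit clause (p_5) forces p_5 = True.
In (p_4 | ~p_5) only p_4 is left, so p_4 = True.
Try p_1 = True:
  (~p_1 | p_2 | ~p_4) forces p_2 = True.
  clause (~p_1 | ~p_2) is falsified — backtrack.
So p_1 = False.
  then (p_1 | ~p_3) forces p_3 = False.
Set p_2 = False.
All clauses satisfied.

p_1: False, p_2: False, p_3: False, p_4: True, p_5: True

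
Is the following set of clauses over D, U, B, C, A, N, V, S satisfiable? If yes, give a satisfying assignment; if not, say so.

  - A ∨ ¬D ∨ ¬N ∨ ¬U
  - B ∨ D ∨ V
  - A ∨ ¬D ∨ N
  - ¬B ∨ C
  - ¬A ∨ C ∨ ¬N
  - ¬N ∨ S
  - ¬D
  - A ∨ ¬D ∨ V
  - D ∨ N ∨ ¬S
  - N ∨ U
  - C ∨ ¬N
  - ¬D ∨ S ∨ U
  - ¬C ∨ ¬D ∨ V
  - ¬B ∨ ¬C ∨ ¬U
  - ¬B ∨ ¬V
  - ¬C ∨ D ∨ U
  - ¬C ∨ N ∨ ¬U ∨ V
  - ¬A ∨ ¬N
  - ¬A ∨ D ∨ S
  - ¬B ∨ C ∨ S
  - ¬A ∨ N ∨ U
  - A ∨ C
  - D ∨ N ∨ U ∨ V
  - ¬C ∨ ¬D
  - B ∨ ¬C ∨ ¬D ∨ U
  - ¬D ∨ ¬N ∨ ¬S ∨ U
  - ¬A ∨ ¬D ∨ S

Unit clause (¬D) forces D = False.
Try U = False:
  (N ∨ U) forces N = True.
  (¬N ∨ S) forces S = True.
  (C ∨ ¬N) forces C = True.
  clause (¬C ∨ D ∨ U) is falsified — backtrack.
So U = True.
Try B = True:
  (¬B ∨ C) forces C = True.
  clause (¬B ∨ ¬C ∨ ¬U) is falsified — backtrack.
So B = False.
  then (B ∨ D ∨ V) forces V = True.
Try C = False:
  (C ∨ ¬N) forces N = False.
  (D ∨ N ∨ ¬S) forces S = False.
  (¬A ∨ D ∨ S) forces A = False.
  clause (A ∨ C) is falsified — backtrack.
So C = True.
Try A = True:
  (¬A ∨ ¬N) forces N = False.
  (D ∨ N ∨ ¬S) forces S = False.
  clause (¬A ∨ D ∨ S) is falsified — backtrack.
So A = False.
Set N = False.
  then (D ∨ N ∨ ¬S) forces S = False.
All clauses satisfied.

D = False, U = True, B = False, C = True, A = False, N = False, V = True, S = False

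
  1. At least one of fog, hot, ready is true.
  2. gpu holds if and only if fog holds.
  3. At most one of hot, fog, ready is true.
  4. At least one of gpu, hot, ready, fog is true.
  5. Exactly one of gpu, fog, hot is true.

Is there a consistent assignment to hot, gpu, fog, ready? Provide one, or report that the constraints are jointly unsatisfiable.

hot: True, gpu: False, fog: False, ready: False

  (1) {fog, hot, ready}: 1 true — at least one ✓
  (2) gpu=F, fog=F — same ✓
  (3) {hot, fog, ready}: 1 true — at most one ✓
  (4) {gpu, hot, ready, fog}: 1 true — at least one ✓
  (5) {gpu, fog, hot}: 1 true — exactly one ✓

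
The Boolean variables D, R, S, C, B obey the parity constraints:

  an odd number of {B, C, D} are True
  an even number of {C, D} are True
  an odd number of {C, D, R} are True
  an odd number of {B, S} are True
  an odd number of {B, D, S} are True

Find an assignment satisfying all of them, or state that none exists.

D = False, R = True, S = False, C = False, B = True

{B, C, D}: 1 true → odd ✓
{C, D}: 0 true → even ✓
{C, D, R}: 1 true → odd ✓
{B, S}: 1 true → odd ✓
{B, D, S}: 1 true → odd ✓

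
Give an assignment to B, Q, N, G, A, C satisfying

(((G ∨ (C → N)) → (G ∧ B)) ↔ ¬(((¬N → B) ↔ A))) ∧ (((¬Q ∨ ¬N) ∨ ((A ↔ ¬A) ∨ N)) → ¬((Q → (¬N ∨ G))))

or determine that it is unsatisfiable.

B = False, Q = True, N = True, G = False, A = True, C = False

  ((G ∨ (C → N)) → (G ∧ B)) ↔ ¬(((¬N → B) ↔ A)) = True
    (G ∨ (C → N)) → (G ∧ B) = False
      G ∨ (C → N) = True
        C → N = True
      G ∧ B = False
    ¬(((¬N → B) ↔ A)) = False
      (¬N → B) ↔ A = True
        ¬N → B = True
          ¬N = False
  ((¬Q ∨ ¬N) ∨ ((A ↔ ¬A) ∨ N)) → ¬((Q → (¬N ∨ G))) = True
    (¬Q ∨ ¬N) ∨ ((A ↔ ¬A) ∨ N) = True
      ¬Q ∨ ¬N = False
        ¬Q = False
        ¬N = False
      (A ↔ ¬A) ∨ N = True
        A ↔ ¬A = False
          ¬A = False
    ¬((Q → (¬N ∨ G))) = True
      Q → (¬N ∨ G) = False
        ¬N ∨ G = False
          ¬N = False
Both conjuncts True, so the formula holds.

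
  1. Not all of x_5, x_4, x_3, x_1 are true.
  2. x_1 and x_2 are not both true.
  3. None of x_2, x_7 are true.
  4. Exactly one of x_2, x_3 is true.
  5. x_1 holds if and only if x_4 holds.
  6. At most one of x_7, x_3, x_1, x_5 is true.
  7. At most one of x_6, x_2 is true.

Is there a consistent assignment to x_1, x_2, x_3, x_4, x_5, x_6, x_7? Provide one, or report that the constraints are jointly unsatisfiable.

x_1=F; x_2=F; x_3=T; x_4=F; x_5=F; x_6=T; x_7=F

  (1) {x_5, x_4, x_3, x_1}: 1/4 true — not all ✓
  (2) x_1=F, x_2=F — not both ✓
  (3) {x_2, x_7}: 0 true — none ✓
  (4) {x_2, x_3}: 1 true — exactly one ✓
  (5) x_1=F, x_4=F — same ✓
  (6) {x_7, x_3, x_1, x_5}: 1 true — at most one ✓
  (7) {x_6, x_2}: 1 true — at most one ✓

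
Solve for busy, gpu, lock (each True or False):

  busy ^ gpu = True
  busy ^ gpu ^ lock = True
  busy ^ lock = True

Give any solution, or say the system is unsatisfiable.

busy = True, gpu = False, lock = False

busy ^ gpu = T ^ F = True ✓
busy ^ gpu ^ lock = T ^ F ^ F = True ✓
busy ^ lock = T ^ F = True ✓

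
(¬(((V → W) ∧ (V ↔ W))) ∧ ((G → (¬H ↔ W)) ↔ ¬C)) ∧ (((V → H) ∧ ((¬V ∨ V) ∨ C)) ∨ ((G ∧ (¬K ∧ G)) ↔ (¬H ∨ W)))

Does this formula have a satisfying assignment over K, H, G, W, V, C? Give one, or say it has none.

K = True; H = True; G = True; W = True; V = False; C = True

  ¬(((V → W) ∧ (V ↔ W))) ∧ ((G → (¬H ↔ W)) ↔ ¬C) = True
    ¬(((V → W) ∧ (V ↔ W))) = True
      (V → W) ∧ (V ↔ W) = False
        V → W = True
        V ↔ W = False
    (G → (¬H ↔ W)) ↔ ¬C = True
      G → (¬H ↔ W) = False
        ¬H ↔ W = False
          ¬H = False
      ¬C = False
  ((V → H) ∧ ((¬V ∨ V) ∨ C)) ∨ ((G ∧ (¬K ∧ G)) ↔ (¬H ∨ W)) = True
    (V → H) ∧ ((¬V ∨ V) ∨ C) = True
      V → H = True
      (¬V ∨ V) ∨ C = True
        ¬V ∨ V = True
          ¬V = True
    (G ∧ (¬K ∧ G)) ↔ (¬H ∨ W) = False
      G ∧ (¬K ∧ G) = False
        ¬K ∧ G = False
          ¬K = False
      ¬H ∨ W = True
        ¬H = False
Both conjuncts True, so the formula holds.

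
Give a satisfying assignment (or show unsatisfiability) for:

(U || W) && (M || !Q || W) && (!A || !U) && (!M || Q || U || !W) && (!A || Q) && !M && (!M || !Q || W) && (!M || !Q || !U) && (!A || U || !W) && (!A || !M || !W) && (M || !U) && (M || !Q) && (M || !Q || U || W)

Q = False, W = True, U = False, A = False, M = False

Unit clause (!M) forces M = False.
In (M || !U) only !U is left, so U = False.
In (M || !Q) only !Q is left, so Q = False.
In (U || W) only W is left, so W = True.
In (!A || Q) only !A is left, so A = False.
All clauses satisfied.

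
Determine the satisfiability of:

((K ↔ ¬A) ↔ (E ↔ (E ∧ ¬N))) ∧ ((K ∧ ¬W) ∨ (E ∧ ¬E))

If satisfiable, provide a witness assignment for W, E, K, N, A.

W = False, E = True, K = True, N = False, A = False

  (K ↔ ¬A) ↔ (E ↔ (E ∧ ¬N)) = True
    K ↔ ¬A = True
      ¬A = True
    E ↔ (E ∧ ¬N) = True
      E ∧ ¬N = True
        ¬N = True
  (K ∧ ¬W) ∨ (E ∧ ¬E) = True
    K ∧ ¬W = True
      ¬W = True
    E ∧ ¬E = False
      ¬E = False
Both conjuncts True, so the formula holds.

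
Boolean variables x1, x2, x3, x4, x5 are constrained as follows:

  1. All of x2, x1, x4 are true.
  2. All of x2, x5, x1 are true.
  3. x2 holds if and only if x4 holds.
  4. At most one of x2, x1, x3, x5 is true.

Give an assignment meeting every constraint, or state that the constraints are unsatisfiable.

The formula is unsatisfiable.

Case x1 = True:
  (1) forces x2 = True.
  Constraint (4) is violated (x2=T, x1=T) — contradiction.
Case x1 = False:
  Constraint (1) is violated (x1=F) — contradiction.
Both cases fail — unsatisfiable.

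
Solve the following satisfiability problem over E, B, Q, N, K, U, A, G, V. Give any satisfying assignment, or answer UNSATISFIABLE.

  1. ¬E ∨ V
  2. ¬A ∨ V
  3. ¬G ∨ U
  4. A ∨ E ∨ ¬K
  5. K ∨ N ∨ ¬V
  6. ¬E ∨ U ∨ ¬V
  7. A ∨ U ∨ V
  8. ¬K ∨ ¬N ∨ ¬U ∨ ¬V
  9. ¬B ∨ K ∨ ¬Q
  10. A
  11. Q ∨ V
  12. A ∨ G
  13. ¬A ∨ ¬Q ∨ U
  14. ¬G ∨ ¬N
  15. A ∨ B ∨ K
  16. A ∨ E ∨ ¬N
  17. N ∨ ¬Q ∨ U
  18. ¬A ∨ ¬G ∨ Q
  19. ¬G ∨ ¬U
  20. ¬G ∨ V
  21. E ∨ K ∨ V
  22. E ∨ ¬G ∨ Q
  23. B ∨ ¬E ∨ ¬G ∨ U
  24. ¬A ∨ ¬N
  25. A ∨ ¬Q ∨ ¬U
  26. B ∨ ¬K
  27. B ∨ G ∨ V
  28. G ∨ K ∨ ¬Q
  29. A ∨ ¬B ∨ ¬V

E = False, B = True, Q = False, N = False, K = True, U = False, A = True, G = False, V = True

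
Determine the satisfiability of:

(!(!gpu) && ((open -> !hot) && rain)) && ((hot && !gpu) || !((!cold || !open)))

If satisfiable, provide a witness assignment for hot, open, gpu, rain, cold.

hot = False, open = True, gpu = True, rain = True, cold = True

  !(!gpu) && ((open -> !hot) && rain) = True
    !(!gpu) = True
      !gpu = False
    (open -> !hot) && rain = True
      open -> !hot = True
        !hot = True
  (hot && !gpu) || !((!cold || !open)) = True
    hot && !gpu = False
      !gpu = False
    !((!cold || !open)) = True
      !cold || !open = False
        !cold = False
        !open = False
Both conjuncts True, so the formula holds.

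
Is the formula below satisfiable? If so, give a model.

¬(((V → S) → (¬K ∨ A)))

V: False, S: False, K: True, A: False

  ¬(((V → S) → (¬K ∨ A))) = True
    (V → S) → (¬K ∨ A) = False
      V → S = True
      ¬K ∨ A = False
        ¬K = False
The formula evaluates to True.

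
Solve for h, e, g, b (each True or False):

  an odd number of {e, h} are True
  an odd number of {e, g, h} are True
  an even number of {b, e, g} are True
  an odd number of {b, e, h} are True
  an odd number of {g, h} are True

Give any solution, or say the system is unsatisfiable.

h=T; e=F; g=F; b=F

{e, h}: 1 true → odd ✓
{e, g, h}: 1 true → odd ✓
{b, e, g}: 0 true → even ✓
{b, e, h}: 1 true → odd ✓
{g, h}: 1 true → odd ✓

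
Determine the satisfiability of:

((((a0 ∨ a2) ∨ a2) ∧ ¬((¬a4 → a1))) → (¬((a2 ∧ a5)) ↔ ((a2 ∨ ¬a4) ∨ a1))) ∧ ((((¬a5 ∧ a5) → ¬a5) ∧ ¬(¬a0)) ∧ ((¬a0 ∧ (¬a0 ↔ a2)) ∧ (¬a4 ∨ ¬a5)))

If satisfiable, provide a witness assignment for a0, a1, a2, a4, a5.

Unsatisfiable

Case a0 = True: the conjunct ¬a0 is False.
Case a0 = False: the conjunct ¬(¬a0) becomes ¬(¬False) = False.
Both cases fail — unsatisfiable.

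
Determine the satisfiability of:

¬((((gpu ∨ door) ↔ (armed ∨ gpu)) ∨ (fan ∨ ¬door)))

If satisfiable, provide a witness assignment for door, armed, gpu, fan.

door = True, armed = False, gpu = False, fan = False

  ¬((((gpu ∨ door) ↔ (armed ∨ gpu)) ∨ (fan ∨ ¬door))) = True
    ((gpu ∨ door) ↔ (armed ∨ gpu)) ∨ (fan ∨ ¬door) = False
      (gpu ∨ door) ↔ (armed ∨ gpu) = False
        gpu ∨ door = True
        armed ∨ gpu = False
      fan ∨ ¬door = False
        ¬door = False
The formula evaluates to True.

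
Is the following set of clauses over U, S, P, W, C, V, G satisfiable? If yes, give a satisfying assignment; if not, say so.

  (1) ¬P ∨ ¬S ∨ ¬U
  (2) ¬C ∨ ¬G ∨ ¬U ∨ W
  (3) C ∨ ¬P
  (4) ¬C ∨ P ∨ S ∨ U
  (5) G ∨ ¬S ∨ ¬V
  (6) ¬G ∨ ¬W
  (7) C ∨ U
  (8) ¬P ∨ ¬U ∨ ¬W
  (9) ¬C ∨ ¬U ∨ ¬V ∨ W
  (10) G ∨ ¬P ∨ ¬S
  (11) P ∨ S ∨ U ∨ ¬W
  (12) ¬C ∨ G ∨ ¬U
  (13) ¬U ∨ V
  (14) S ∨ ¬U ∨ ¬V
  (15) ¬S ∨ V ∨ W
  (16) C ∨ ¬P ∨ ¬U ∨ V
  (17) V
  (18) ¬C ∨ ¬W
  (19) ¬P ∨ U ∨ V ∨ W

U: False, S: False, P: True, W: False, C: True, V: True, G: False

Unit clause (V) forces V = True.
Set U = False.
  then (C ∨ U) forces C = True.
  then (¬C ∨ ¬W) forces W = False.
Set S = False.
  then (¬C ∨ P ∨ S ∨ U) forces P = True.
Set G = False.
All clauses satisfied.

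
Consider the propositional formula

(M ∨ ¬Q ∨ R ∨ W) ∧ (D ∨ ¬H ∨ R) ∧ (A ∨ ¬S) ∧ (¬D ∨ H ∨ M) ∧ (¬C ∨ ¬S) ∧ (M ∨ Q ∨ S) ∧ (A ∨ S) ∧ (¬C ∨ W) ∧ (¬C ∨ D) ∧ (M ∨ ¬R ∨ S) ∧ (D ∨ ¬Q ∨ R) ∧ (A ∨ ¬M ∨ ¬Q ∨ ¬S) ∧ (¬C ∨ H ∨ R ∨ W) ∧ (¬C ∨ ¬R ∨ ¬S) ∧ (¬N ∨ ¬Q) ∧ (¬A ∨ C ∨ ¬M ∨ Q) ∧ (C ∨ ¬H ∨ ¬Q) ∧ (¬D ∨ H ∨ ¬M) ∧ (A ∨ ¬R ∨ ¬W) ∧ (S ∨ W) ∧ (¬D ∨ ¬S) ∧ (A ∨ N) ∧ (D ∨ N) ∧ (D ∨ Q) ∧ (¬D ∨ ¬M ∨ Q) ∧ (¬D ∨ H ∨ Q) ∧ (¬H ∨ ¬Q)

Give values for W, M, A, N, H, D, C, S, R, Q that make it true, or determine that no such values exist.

Case Q = True:
  (¬N ∨ ¬Q) forces N = False.
  (A ∨ N) forces A = True.
  (D ∨ N) forces D = True.
  (¬D ∨ ¬S) forces S = False.
  (S ∨ W) forces W = True.
  (¬H ∨ ¬Q) forces H = False.
  (¬D ∨ H ∨ M) forces M = True.
  Clause (¬D ∨ H ∨ ¬M) is falsified — contradiction.
Case Q = False:
  (D ∨ Q) forces D = True.
  (¬D ∨ ¬S) forces S = False.
  (M ∨ Q ∨ S) forces M = True.
  Clause (¬D ∨ ¬M ∨ Q) is falsified — contradiction.
Both cases fail, so the formula is unsatisfiable.

UNSATISFIABLE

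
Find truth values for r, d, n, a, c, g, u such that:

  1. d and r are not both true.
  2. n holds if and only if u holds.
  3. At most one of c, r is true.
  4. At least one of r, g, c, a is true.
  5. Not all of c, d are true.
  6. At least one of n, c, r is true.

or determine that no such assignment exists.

r = True, d = False, n = False, a = True, c = False, g = True, u = False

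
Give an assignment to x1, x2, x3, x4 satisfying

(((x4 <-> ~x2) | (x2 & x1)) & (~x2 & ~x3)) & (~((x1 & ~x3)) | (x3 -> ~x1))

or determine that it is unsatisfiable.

x1=T, x2=F, x3=F, x4=T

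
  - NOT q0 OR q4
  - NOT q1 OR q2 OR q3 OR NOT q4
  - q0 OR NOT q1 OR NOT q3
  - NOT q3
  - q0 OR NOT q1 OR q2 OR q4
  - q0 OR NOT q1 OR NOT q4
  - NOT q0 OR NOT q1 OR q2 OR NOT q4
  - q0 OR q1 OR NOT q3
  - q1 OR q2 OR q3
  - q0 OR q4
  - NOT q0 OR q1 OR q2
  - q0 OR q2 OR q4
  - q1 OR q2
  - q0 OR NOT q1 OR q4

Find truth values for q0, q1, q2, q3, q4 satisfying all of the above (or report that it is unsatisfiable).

Unit clause (NOT q3) forces q3 = False.
Set q0 = True.
  then (NOT q0 OR q4) forces q4 = True.
Set q1 = False.
  then (q1 OR q2 OR q3) forces q2 = True.
All clauses satisfied.

q0=T, q1=F, q2=T, q3=F, q4=T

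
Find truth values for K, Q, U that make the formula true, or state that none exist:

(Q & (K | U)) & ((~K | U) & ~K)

K=F, Q=T, U=T

  Q & (K | U) = True
    K | U = True
  (~K | U) & ~K = True
    ~K | U = True
      ~K = True
    ~K = True
Both conjuncts True, so the formula holds.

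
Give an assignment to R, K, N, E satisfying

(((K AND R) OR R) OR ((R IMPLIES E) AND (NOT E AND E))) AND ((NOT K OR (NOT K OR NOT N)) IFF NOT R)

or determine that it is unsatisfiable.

R = True; K = True; N = True; E = False

  ((K AND R) OR R) OR ((R IMPLIES E) AND (NOT E AND E)) = True
    (K AND R) OR R = True
      K AND R = True
    (R IMPLIES E) AND (NOT E AND E) = False
      R IMPLIES E = False
      NOT E AND E = False
        NOT E = True
  (NOT K OR (NOT K OR NOT N)) IFF NOT R = True
    NOT K OR (NOT K OR NOT N) = False
      NOT K = False
      NOT K OR NOT N = False
        NOT K = False
        NOT N = False
    NOT R = False
Both conjuncts True, so the formula holds.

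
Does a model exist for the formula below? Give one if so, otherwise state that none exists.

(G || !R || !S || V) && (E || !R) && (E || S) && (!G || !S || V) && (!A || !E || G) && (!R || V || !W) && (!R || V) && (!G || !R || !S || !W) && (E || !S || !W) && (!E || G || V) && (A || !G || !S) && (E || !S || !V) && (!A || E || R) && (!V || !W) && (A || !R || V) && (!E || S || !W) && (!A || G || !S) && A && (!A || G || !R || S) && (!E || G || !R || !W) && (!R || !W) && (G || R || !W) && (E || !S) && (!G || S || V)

Unit clause (A) forces A = True.
Set W = False.
Try V = False:
  (!R || V) forces R = False.
  (!A || E || R) forces E = True.
  (!A || !E || G) forces G = True.
  (!G || !S || V) forces S = False.
  clause (!G || S || V) is falsified — backtrack.
So V = True.
Set R = True.
  then (E || !R) forces E = True.
  then (!A || !E || G) forces G = True.
Set S = True.
All clauses satisfied.

W = False, V = True, R = True, S = True, A = True, E = True, G = True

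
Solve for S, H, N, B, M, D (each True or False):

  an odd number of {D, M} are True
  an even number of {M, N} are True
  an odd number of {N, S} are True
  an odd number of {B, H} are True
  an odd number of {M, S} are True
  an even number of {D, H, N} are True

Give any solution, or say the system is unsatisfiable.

S=F, H=T, N=T, B=F, M=T, D=F

{D, M}: 1 true → odd ✓
{M, N}: 2 true → even ✓
{N, S}: 1 true → odd ✓
{B, H}: 1 true → odd ✓
{M, S}: 1 true → odd ✓
{D, H, N}: 2 true → even ✓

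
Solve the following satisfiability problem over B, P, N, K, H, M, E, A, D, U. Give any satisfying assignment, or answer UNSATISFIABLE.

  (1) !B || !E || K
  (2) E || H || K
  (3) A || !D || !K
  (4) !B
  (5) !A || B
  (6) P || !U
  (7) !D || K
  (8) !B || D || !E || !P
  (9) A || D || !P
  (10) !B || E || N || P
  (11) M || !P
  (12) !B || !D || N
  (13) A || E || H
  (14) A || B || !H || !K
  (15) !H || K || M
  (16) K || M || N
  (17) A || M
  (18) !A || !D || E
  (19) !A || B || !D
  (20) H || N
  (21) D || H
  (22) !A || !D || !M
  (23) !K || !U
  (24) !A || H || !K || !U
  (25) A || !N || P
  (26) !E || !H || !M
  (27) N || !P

B = False, P = False, N = False, K = False, H = True, M = True, E = False, A = False, D = False, U = False

Unit clause (!B) forces B = False.
In (!A || B) only !A is left, so A = False.
In (A || M) only M is left, so M = True.
Try P = True:
  (A || D || !P) forces D = True.
  (A || !D || !K) forces K = False.
  clause (!D || K) is falsified — backtrack.
So P = False.
  then (P || !U) forces U = False.
  then (A || !N || P) forces N = False.
  then (H || N) forces H = True.
  then (!E || !H || !M) forces E = False.
  then (A || B || !H || !K) forces K = False.
  then (!D || K) forces D = False.
All clauses satisfied.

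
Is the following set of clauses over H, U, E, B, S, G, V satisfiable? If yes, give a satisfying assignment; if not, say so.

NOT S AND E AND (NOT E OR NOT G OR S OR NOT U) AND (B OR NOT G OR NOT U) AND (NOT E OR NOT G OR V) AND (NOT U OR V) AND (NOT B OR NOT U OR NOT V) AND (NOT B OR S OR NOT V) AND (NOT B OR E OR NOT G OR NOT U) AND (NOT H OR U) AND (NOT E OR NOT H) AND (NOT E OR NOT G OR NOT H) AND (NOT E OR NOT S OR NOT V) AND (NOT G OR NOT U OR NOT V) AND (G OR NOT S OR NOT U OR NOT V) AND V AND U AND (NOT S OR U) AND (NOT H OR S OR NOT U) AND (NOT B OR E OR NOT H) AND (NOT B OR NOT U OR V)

Unit clause (NOT S) forces S = False.
Unit clause (E) forces E = True.
In (NOT E OR NOT H) only NOT H is left, so H = False.
Unit clause (V) forces V = True.
Unit clause (U) forces U = True.
In (NOT E OR NOT G OR S OR NOT U) only NOT G is left, so G = False.
In (NOT B OR NOT U OR NOT V) only NOT B is left, so B = False.
All clauses satisfied.

H: False, U: True, E: True, B: False, S: False, G: False, V: True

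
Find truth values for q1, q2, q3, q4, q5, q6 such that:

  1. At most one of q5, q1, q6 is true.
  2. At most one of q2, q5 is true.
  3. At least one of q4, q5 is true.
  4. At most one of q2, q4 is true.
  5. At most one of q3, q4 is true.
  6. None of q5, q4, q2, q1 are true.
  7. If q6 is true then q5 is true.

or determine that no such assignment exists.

UNSATISFIABLE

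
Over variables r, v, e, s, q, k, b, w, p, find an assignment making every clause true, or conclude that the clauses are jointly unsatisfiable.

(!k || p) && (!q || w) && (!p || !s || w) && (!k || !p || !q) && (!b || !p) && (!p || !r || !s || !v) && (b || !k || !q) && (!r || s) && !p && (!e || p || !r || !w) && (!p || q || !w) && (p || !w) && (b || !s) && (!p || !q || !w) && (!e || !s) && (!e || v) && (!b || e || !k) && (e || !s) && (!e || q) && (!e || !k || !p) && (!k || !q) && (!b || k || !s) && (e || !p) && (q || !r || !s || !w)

Unit clause (!p) forces p = False.
In (p || !w) only !w is left, so w = False.
In (!k || p) only !k is left, so k = False.
In (!q || w) only !q is left, so q = False.
In (!e || q) only !e is left, so e = False.
In (e || !s) only !s is left, so s = False.
In (!r || s) only !r is left, so r = False.
Set v = False.
Set b = True.
All clauses satisfied.

r: False, v: False, e: False, s: False, q: False, k: False, b: True, w: False, p: False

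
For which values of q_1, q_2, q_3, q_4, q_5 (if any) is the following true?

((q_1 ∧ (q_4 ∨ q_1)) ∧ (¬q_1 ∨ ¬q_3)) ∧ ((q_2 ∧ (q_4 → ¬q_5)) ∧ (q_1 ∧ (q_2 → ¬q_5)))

q_1 = True, q_2 = True, q_3 = False, q_4 = True, q_5 = False

  (q_1 ∧ (q_4 ∨ q_1)) ∧ (¬q_1 ∨ ¬q_3) = True
    q_1 ∧ (q_4 ∨ q_1) = True
      q_4 ∨ q_1 = True
    ¬q_1 ∨ ¬q_3 = True
      ¬q_1 = False
      ¬q_3 = True
  (q_2 ∧ (q_4 → ¬q_5)) ∧ (q_1 ∧ (q_2 → ¬q_5)) = True
    q_2 ∧ (q_4 → ¬q_5) = True
      q_4 → ¬q_5 = True
        ¬q_5 = True
    q_1 ∧ (q_2 → ¬q_5) = True
      q_2 → ¬q_5 = True
        ¬q_5 = True
Both conjuncts True, so the formula holds.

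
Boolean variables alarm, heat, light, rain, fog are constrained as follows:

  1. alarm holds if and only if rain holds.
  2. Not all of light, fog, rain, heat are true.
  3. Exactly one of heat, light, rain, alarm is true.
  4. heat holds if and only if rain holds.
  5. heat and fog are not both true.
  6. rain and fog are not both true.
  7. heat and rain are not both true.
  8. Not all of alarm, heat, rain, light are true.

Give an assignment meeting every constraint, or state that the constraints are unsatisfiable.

alarm: False, heat: False, light: True, rain: False, fog: True

  (1) alarm=F, rain=F — same ✓
  (2) {light, fog, rain, heat}: 2/4 true — not all ✓
  (3) {heat, light, rain, alarm}: 1 true — exactly one ✓
  (4) heat=F, rain=F — same ✓
  (5) heat=F, fog=T — not both ✓
  (6) rain=F, fog=T — not both ✓
  (7) heat=F, rain=F — not both ✓
  (8) {alarm, heat, rain, light}: 1/4 true — not all ✓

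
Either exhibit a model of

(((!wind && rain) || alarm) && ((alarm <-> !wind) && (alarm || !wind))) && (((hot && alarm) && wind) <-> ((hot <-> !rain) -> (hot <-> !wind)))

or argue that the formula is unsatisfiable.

wind=F; rain=T; hot=F; alarm=T

  ((!wind && rain) || alarm) && ((alarm <-> !wind) && (alarm || !wind)) = True
    (!wind && rain) || alarm = True
      !wind && rain = True
        !wind = True
    (alarm <-> !wind) && (alarm || !wind) = True
      alarm <-> !wind = True
        !wind = True
      alarm || !wind = True
        !wind = True
  ((hot && alarm) && wind) <-> ((hot <-> !rain) -> (hot <-> !wind)) = True
    (hot && alarm) && wind = False
      hot && alarm = False
    (hot <-> !rain) -> (hot <-> !wind) = False
      hot <-> !rain = True
        !rain = False
      hot <-> !wind = False
        !wind = True
Both conjuncts True, so the formula holds.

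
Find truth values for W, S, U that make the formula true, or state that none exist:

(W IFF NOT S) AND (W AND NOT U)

W=T; S=F; U=F

  W IFF NOT S = True
    NOT S = True
  W AND NOT U = True
    NOT U = True
Both conjuncts True, so the formula holds.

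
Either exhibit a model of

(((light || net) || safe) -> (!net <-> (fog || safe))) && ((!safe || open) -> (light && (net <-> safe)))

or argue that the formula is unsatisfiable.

open=F, net=F, fog=F, light=T, safe=T

  ((light || net) || safe) -> (!net <-> (fog || safe)) = True
    (light || net) || safe = True
      light || net = True
    !net <-> (fog || safe) = True
      !net = True
      fog || safe = True
  (!safe || open) -> (light && (net <-> safe)) = True
    !safe || open = False
      !safe = False
    light && (net <-> safe) = False
      net <-> safe = False
Both conjuncts True, so the formula holds.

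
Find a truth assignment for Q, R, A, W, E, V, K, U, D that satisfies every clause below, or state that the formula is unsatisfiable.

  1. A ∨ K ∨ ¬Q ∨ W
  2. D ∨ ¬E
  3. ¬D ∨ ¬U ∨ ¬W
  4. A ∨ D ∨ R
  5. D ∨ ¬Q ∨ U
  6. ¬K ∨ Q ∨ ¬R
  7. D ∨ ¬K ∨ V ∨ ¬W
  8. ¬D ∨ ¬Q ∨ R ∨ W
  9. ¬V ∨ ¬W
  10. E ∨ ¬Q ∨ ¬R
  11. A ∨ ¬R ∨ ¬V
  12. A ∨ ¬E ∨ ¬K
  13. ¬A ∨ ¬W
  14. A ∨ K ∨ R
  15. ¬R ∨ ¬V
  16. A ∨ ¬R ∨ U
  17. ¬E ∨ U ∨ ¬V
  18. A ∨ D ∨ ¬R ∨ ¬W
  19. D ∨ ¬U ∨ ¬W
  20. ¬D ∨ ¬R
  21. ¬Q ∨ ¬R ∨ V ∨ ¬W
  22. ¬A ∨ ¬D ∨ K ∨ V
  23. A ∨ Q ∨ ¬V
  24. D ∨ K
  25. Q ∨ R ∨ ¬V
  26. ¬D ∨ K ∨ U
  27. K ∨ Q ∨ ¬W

Set Q = True.
Try R = True:
  (E ∨ ¬Q ∨ ¬R) forces E = True.
  (D ∨ ¬E) forces D = True.
  clause (¬D ∨ ¬R) is falsified — backtrack.
So R = False.
Set A = False.
  then (A ∨ D ∨ R) forces D = True.
  then (¬D ∨ ¬Q ∨ R ∨ W) forces W = True.
  then (¬V ∨ ¬W) forces V = False.
  then (A ∨ K ∨ R) forces K = True.
  then (¬D ∨ ¬U ∨ ¬W) forces U = False.
  then (A ∨ ¬E ∨ ¬K) forces E = False.
All clauses satisfied.

Q = True; R = False; A = False; W = True; E = False; V = False; K = True; U = False; D = True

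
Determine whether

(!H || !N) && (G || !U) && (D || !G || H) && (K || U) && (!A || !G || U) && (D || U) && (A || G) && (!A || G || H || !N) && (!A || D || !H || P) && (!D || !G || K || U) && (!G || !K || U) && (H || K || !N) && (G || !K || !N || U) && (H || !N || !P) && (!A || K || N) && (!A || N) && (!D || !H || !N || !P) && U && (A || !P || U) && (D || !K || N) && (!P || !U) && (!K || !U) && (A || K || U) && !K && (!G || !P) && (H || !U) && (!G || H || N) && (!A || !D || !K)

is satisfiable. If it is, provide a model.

G = True; A = False; H = True; D = True; N = False; K = False; P = False; U = True

Unit clause (U) forces U = True.
In (!P || !U) only !P is left, so P = False.
In (!K || !U) only !K is left, so K = False.
In (H || !U) only H is left, so H = True.
In (!H || !N) only !N is left, so N = False.
In (G || !U) only G is left, so G = True.
In (!A || K || N) only !A is left, so A = False.
Set D = True.
All clauses satisfied.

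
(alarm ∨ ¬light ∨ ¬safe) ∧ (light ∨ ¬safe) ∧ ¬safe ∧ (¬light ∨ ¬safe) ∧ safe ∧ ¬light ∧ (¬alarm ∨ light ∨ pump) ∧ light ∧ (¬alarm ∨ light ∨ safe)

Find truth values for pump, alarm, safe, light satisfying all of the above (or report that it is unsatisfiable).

The formula is unsatisfiable.

Case safe = True:
  Clause (¬safe) is falsified — contradiction.
Case safe = False:
  Clause (safe) is falsified — contradiction.
Both cases fail, so the formula is unsatisfiable.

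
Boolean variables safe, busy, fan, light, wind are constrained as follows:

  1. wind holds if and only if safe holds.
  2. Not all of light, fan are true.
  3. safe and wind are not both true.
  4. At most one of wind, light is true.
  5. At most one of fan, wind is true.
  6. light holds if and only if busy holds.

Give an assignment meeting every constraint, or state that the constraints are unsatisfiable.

safe=F, busy=F, fan=F, light=F, wind=F

  (1) wind=F, safe=F — same ✓
  (2) {light, fan}: 0/2 true — not all ✓
  (3) safe=F, wind=F — not both ✓
  (4) {wind, light}: 0 true — at most one ✓
  (5) {fan, wind}: 0 true — at most one ✓
  (6) light=F, busy=F — same ✓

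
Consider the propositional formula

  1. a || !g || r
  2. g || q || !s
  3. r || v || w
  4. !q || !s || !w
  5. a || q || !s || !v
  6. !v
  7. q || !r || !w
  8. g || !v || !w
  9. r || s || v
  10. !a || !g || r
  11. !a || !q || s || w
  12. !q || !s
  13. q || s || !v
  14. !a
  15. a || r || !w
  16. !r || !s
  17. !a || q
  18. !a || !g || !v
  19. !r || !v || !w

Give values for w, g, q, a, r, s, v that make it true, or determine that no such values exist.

Unit clause (!v) forces v = False.
Unit clause (!a) forces a = False.
Set w = False.
  then (r || v || w) forces r = True.
  then (!r || !s) forces s = False.
Set g = True.
Set q = False.
All clauses satisfied.

w: False, g: True, q: False, a: False, r: True, s: False, v: False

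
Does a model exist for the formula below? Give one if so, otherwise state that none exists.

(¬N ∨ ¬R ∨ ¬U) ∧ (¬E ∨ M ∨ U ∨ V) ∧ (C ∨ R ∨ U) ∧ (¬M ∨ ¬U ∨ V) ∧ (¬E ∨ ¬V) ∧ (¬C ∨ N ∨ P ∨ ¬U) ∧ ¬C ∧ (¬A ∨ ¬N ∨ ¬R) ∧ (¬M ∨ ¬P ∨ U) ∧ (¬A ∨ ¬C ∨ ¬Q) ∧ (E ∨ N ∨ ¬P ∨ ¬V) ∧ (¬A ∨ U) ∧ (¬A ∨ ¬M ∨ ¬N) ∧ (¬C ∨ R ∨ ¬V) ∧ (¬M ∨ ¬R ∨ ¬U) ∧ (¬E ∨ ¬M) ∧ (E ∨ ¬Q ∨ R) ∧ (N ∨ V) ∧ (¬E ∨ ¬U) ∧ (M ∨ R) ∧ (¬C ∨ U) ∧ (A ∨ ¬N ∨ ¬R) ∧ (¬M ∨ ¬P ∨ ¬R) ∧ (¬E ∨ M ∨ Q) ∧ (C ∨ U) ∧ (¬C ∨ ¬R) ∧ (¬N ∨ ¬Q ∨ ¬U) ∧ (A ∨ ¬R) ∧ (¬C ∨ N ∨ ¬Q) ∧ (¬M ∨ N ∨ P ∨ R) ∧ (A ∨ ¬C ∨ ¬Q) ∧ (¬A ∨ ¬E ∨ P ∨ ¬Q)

Q=F, U=T, M=F, V=T, A=T, N=F, R=T, P=F, C=F, E=F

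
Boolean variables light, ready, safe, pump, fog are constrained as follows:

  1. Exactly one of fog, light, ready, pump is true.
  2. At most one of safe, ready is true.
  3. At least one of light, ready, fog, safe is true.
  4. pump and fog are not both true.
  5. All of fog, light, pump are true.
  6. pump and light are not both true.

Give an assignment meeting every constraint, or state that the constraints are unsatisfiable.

UNSATISFIABLE

Case pump = True:
  (1) with pump=T forces fog = False.
  Constraint (5) is violated (fog=F) — contradiction.
Case pump = False:
  Constraint (5) is violated (pump=F) — contradiction.
Both cases fail — unsatisfiable.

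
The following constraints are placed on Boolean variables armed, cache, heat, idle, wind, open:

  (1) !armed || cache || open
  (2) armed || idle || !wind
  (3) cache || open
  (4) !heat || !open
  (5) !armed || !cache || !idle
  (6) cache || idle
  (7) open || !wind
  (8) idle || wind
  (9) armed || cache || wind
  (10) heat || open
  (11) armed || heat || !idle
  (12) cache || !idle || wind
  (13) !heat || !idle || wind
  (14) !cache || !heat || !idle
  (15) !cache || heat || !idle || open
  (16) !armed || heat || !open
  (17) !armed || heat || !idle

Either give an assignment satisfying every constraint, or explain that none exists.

Case heat = True:
  (!heat || !open) forces open = False.
  (cache || open) forces cache = True.
  (open || !wind) forces wind = False.
  (idle || wind) forces idle = True.
  Clause (!heat || !idle || wind) is falsified — contradiction.
Case heat = False:
  (heat || open) forces open = True.
  (!armed || heat || !open) forces armed = False.
  (armed || heat || !idle) forces idle = False.
  (armed || idle || !wind) forces wind = False.
  Clause (idle || wind) is falsified — contradiction.
Both cases fail, so the formula is unsatisfiable.

No satisfying assignment exists.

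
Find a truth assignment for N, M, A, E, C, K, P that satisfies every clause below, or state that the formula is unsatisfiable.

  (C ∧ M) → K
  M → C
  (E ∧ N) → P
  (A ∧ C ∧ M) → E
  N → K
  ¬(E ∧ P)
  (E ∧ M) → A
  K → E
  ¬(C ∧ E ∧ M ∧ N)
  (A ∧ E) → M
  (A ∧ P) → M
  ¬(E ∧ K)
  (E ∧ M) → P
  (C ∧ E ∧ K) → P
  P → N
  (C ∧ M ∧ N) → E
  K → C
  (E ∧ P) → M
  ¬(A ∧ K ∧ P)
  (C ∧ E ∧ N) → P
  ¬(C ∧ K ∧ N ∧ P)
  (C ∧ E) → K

Try N = True:
  (K ∨ ¬N) forces K = True.
  (¬E ∨ ¬K) forces E = False.
  clause (E ∨ ¬K) is falsified — backtrack.
So N = False.
  then (N ∨ ¬P) forces P = False.
Set M = False.
Set A = True.
  then (¬A ∨ ¬E ∨ M) forces E = False.
  then (E ∨ ¬K) forces K = False.
Set C = True.
All clauses satisfied.

N = False, M = False, A = True, E = False, C = True, K = False, P = False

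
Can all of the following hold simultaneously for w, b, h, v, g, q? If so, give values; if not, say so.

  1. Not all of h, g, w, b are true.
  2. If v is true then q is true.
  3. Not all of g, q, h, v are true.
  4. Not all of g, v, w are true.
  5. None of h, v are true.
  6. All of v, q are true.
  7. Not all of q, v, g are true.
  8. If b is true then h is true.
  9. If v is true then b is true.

Case v = True:
  Constraint (5) is violated (v=T) — contradiction.
Case v = False:
  Constraint (6) is violated (v=F) — contradiction.
Both cases fail — unsatisfiable.

Unsatisfiable — no assignment works.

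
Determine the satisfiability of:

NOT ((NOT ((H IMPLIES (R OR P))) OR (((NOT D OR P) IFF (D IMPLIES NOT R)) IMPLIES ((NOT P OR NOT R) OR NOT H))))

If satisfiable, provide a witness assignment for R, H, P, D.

R: True, H: True, P: True, D: False

  NOT ((NOT ((H IMPLIES (R OR P))) OR (((NOT D OR P) IFF (D IMPLIES NOT R)) IMPLIES ((NOT P OR NOT R) OR NOT H)))) = True
    NOT ((H IMPLIES (R OR P))) OR (((NOT D OR P) IFF (D IMPLIES NOT R)) IMPLIES ((NOT P OR NOT R) OR NOT H)) = False
      NOT ((H IMPLIES (R OR P))) = False
        H IMPLIES (R OR P) = True
          R OR P = True
      ((NOT D OR P) IFF (D IMPLIES NOT R)) IMPLIES ((NOT P OR NOT R) OR NOT H) = False
        (NOT D OR P) IFF (D IMPLIES NOT R) = True
          NOT D OR P = True
            NOT D = True
          D IMPLIES NOT R = True
            NOT R = False
        (NOT P OR NOT R) OR NOT H = False
          NOT P OR NOT R = False
            NOT P = False
            NOT R = False
          NOT H = False
The formula evaluates to True.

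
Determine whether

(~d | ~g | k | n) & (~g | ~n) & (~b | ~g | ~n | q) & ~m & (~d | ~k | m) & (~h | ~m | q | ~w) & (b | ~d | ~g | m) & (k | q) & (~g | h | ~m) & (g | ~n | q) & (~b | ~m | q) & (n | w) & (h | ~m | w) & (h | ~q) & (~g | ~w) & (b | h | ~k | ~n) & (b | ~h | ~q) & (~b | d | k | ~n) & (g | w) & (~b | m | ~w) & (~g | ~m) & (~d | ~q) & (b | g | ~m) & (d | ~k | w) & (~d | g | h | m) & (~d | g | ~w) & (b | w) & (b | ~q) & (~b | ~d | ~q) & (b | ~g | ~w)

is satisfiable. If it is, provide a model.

Unit clause (~m) forces m = False.
Try b = True:
  (~b | m | ~w) forces w = False.
  (n | w) forces n = True.
  (~g | ~n) forces g = False.
  clause (g | w) is falsified — backtrack.
So b = False.
  then (b | w) forces w = True.
  then (b | ~q) forces q = False.
  then (b | ~g | ~w) forces g = False.
  then (k | q) forces k = True.
  then (g | ~n | q) forces n = False.
  then (~d | g | ~w) forces d = False.
Set h = True.
All clauses satisfied.

b = False, k = True, g = False, w = True, q = False, n = False, d = False, h = True, m = False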